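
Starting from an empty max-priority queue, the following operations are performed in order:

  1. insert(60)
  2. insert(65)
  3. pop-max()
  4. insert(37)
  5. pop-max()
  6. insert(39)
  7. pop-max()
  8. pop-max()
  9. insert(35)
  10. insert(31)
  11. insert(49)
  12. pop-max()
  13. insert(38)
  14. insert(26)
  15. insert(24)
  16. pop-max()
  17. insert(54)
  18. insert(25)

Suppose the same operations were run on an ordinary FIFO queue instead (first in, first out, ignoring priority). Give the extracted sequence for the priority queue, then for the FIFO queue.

priority queue: 65, 60, 39, 37, 49, 38; FIFO queue: [60, 65, 37, 39, 35, 31]

insert 60 → {60}
insert 65 → {65, 60}
pop-max → 65; now {60}
insert 37 → {60, 37}
pop-max → 60; now {37}
insert 39 → {39, 37}
pop-max → 39; now {37}
pop-max → 37; now {}
insert 35 → {35}
insert 31 → {35, 31}
insert 49 → {49, 35, 31}
pop-max → 49; now {35, 31}
insert 38 → {38, 35, 31}
insert 26 → {38, 35, 31, 26}
insert 24 → {38, 35, 31, 26, 24}
pop-max → 38; now {35, 31, 26, 24}
insert 54 → {54, 35, 31, 26, 24}
insert 25 → {54, 35, 31, 26, 25, 24}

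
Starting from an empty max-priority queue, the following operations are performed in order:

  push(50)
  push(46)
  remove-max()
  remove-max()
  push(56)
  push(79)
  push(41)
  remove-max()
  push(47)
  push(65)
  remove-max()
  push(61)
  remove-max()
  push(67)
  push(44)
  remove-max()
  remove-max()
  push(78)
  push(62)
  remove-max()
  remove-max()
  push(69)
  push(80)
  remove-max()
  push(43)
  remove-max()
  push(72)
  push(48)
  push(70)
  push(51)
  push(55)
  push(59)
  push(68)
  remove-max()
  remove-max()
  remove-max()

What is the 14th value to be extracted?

insert 50 → {50}
insert 46 → {50, 46}
remove-max → 50; now {46}
remove-max → 46; now {}
insert 56 → {56}
insert 79 → {79, 56}
insert 41 → {79, 56, 41}
remove-max → 79; now {56, 41}
insert 47 → {56, 47, 41}
insert 65 → {65, 56, 47, 41}
remove-max → 65; now {56, 47, 41}
insert 61 → {61, 56, 47, 41}
remove-max → 61; now {56, 47, 41}
insert 67 → {67, 56, 47, 41}
insert 44 → {67, 56, 47, 44, 41}
remove-max → 67; now {56, 47, 44, 41}
remove-max → 56; now {47, 44, 41}
insert 78 → {78, 47, 44, 41}
insert 62 → {78, 62, 47, 44, 41}
remove-max → 78; now {62, 47, 44, 41}
remove-max → 62; now {47, 44, 41}
insert 69 → {69, 47, 44, 41}
insert 80 → {80, 69, 47, 44, 41}
remove-max → 80; now {69, 47, 44, 41}
insert 43 → {69, 47, 44, 43, 41}
remove-max → 69; now {47, 44, 43, 41}
insert 72 → {72, 47, 44, 43, 41}
insert 48 → {72, 48, 47, 44, 43, 41}
insert 70 → {72, 70, 48, 47, 44, 43, 41}
insert 51 → {72, 70, 51, 48, 47, 44, 43, 41}
insert 55 → {72, 70, 55, 51, 48, 47, 44, 43, 41}
insert 59 → {72, 70, 59, 55, 51, 48, 47, 44, 43, 41}
insert 68 → {72, 70, 68, 59, 55, 51, 48, 47, 44, 43, 41}
remove-max → 72; now {70, 68, 59, 55, 51, 48, 47, 44, 43, 41}
remove-max → 70; now {68, 59, 55, 51, 48, 47, 44, 43, 41}
remove-max → 68; now {59, 55, 51, 48, 47, 44, 43, 41}

68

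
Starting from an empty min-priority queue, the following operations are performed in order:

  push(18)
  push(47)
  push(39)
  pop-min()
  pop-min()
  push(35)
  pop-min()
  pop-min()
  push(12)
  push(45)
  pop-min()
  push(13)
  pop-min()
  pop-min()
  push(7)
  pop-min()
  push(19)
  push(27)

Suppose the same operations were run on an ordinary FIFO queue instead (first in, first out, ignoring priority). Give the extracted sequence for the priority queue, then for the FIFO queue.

priority queue: [18, 39, 35, 47, 12, 13, 45, 7]; FIFO queue: [18, 47, 39, 35, 12, 45, 13, 7]

insert 18 → {18}
insert 47 → {18, 47}
insert 39 → {18, 39, 47}
pop-min → 18; now {39, 47}
pop-min → 39; now {47}
insert 35 → {35, 47}
pop-min → 35; now {47}
pop-min → 47; now {}
insert 12 → {12}
insert 45 → {12, 45}
pop-min → 12; now {45}
insert 13 → {13, 45}
pop-min → 13; now {45}
pop-min → 45; now {}
insert 7 → {7}
pop-min → 7; now {}
insert 19 → {19}
insert 27 → {19, 27}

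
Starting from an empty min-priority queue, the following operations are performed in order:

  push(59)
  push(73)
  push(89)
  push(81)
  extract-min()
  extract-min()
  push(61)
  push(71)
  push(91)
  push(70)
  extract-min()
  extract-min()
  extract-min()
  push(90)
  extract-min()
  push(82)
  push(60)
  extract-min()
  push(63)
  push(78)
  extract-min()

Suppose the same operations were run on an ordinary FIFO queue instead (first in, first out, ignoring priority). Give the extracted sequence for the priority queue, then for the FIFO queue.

priority queue: [59, 73, 61, 70, 71, 81, 60, 63]; FIFO queue: 59 → 73 → 89 → 81 → 61 → 71 → 91 → 70

insert 59 → {59}
insert 73 → {59, 73}
insert 89 → {59, 73, 89}
insert 81 → {59, 73, 81, 89}
extract-min → 59; now {73, 81, 89}
extract-min → 73; now {81, 89}
insert 61 → {61, 81, 89}
insert 71 → {61, 71, 81, 89}
insert 91 → {61, 71, 81, 89, 91}
insert 70 → {61, 70, 71, 81, 89, 91}
extract-min → 61; now {70, 71, 81, 89, 91}
extract-min → 70; now {71, 81, 89, 91}
extract-min → 71; now {81, 89, 91}
insert 90 → {81, 89, 90, 91}
extract-min → 81; now {89, 90, 91}
insert 82 → {82, 89, 90, 91}
insert 60 → {60, 82, 89, 90, 91}
extract-min → 60; now {82, 89, 90, 91}
insert 63 → {63, 82, 89, 90, 91}
insert 78 → {63, 78, 82, 89, 90, 91}
extract-min → 63; now {78, 82, 89, 90, 91}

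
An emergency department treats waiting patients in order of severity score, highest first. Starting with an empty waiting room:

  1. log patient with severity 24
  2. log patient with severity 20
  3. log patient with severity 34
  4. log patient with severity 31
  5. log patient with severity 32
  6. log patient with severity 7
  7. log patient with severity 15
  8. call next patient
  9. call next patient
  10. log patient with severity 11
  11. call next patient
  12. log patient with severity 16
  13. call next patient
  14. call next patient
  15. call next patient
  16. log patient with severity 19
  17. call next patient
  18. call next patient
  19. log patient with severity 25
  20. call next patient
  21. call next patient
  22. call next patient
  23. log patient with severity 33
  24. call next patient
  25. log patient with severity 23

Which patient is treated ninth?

25

insert 24 → {24}
insert 20 → {24, 20}
insert 34 → {34, 24, 20}
insert 31 → {34, 31, 24, 20}
insert 32 → {34, 32, 31, 24, 20}
insert 7 → {34, 32, 31, 24, 20, 7}
insert 15 → {34, 32, 31, 24, 20, 15, 7}
call next patient → 34; now {32, 31, 24, 20, 15, 7}
call next patient → 32; now {31, 24, 20, 15, 7}
insert 11 → {31, 24, 20, 15, 11, 7}
call next patient → 31; now {24, 20, 15, 11, 7}
insert 16 → {24, 20, 16, 15, 11, 7}
call next patient → 24; now {20, 16, 15, 11, 7}
call next patient → 20; now {16, 15, 11, 7}
call next patient → 16; now {15, 11, 7}
insert 19 → {19, 15, 11, 7}
call next patient → 19; now {15, 11, 7}
call next patient → 15; now {11, 7}
insert 25 → {25, 11, 7}
call next patient → 25; now {11, 7}
call next patient → 11; now {7}
call next patient → 7; now {}
insert 33 → {33}
call next patient → 33; now {}
insert 23 → {23}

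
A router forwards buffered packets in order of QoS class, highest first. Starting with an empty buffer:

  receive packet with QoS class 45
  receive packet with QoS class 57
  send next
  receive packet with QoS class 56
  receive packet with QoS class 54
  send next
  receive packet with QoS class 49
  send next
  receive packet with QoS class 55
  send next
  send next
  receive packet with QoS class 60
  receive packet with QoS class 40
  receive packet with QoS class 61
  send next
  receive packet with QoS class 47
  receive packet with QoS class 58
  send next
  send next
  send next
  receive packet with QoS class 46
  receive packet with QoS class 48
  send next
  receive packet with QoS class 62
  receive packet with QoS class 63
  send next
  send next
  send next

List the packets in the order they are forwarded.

insert 45 → {45}
insert 57 → {57, 45}
send next → 57; now {45}
insert 56 → {56, 45}
insert 54 → {56, 54, 45}
send next → 56; now {54, 45}
insert 49 → {54, 49, 45}
send next → 54; now {49, 45}
insert 55 → {55, 49, 45}
send next → 55; now {49, 45}
send next → 49; now {45}
insert 60 → {60, 45}
insert 40 → {60, 45, 40}
insert 61 → {61, 60, 45, 40}
send next → 61; now {60, 45, 40}
insert 47 → {60, 47, 45, 40}
insert 58 → {60, 58, 47, 45, 40}
send next → 60; now {58, 47, 45, 40}
send next → 58; now {47, 45, 40}
send next → 47; now {45, 40}
insert 46 → {46, 45, 40}
insert 48 → {48, 46, 45, 40}
send next → 48; now {46, 45, 40}
insert 62 → {62, 46, 45, 40}
insert 63 → {63, 62, 46, 45, 40}
send next → 63; now {62, 46, 45, 40}
send next → 62; now {46, 45, 40}
send next → 46; now {45, 40}

57, 56, 54, 55, 49, 61, 60, 58, 47, 48, 63, 62, 46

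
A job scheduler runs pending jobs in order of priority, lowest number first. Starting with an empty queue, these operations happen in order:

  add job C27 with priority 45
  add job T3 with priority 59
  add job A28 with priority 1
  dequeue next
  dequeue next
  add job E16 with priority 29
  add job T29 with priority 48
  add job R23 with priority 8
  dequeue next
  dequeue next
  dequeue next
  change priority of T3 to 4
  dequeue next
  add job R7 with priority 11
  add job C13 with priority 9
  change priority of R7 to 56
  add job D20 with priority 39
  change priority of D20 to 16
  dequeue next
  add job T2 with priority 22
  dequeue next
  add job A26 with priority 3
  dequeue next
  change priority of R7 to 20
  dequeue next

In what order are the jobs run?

add C27 (priority 45) → {C27:45}
add T3 (priority 59) → {C27:45, T3:59}
add A28 (priority 1) → {A28:1, C27:45, T3:59}
dequeue next → A28; now {C27:45, T3:59}
dequeue next → C27; now {T3:59}
add E16 (priority 29) → {E16:29, T3:59}
add T29 (priority 48) → {E16:29, T29:48, T3:59}
add R23 (priority 8) → {R23:8, E16:29, T29:48, T3:59}
dequeue next → R23; now {E16:29, T29:48, T3:59}
dequeue next → E16; now {T29:48, T3:59}
dequeue next → T29; now {T3:59}
update T3 to priority 4 → {T3:4}
dequeue next → T3; now {}
add R7 (priority 11) → {R7:11}
add C13 (priority 9) → {C13:9, R7:11}
update R7 to priority 56 → {C13:9, R7:56}
add D20 (priority 39) → {C13:9, D20:39, R7:56}
update D20 to priority 16 → {C13:9, D20:16, R7:56}
dequeue next → C13; now {D20:16, R7:56}
add T2 (priority 22) → {D20:16, T2:22, R7:56}
dequeue next → D20; now {T2:22, R7:56}
add A26 (priority 3) → {A26:3, T2:22, R7:56}
dequeue next → A26; now {T2:22, R7:56}
update R7 to priority 20 → {R7:20, T2:22}
dequeue next → R7; now {T2:22}

[A28, C27, R23, E16, T29, T3, C13, D20, A26, R7]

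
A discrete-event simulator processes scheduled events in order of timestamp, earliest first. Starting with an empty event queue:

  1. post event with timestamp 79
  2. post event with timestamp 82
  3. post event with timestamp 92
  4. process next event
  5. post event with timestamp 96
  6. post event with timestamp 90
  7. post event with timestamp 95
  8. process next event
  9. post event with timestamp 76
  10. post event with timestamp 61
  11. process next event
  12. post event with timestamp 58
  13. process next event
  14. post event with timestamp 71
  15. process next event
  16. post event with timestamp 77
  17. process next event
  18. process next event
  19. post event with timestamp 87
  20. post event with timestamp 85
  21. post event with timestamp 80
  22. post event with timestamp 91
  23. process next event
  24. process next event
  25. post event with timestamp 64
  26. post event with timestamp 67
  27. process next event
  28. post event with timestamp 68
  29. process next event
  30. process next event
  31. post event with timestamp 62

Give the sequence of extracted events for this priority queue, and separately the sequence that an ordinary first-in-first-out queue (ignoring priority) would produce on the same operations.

priority queue: [79, 82, 61, 58, 71, 76, 77, 80, 85, 64, 67, 68]; FIFO queue: [79, 82, 92, 96, 90, 95, 76, 61, 58, 71, 77, 87]

insert 79 → {79}
insert 82 → {79, 82}
insert 92 → {79, 82, 92}
process next event → 79; now {82, 92}
insert 96 → {82, 92, 96}
insert 90 → {82, 90, 92, 96}
insert 95 → {82, 90, 92, 95, 96}
process next event → 82; now {90, 92, 95, 96}
insert 76 → {76, 90, 92, 95, 96}
insert 61 → {61, 76, 90, 92, 95, 96}
process next event → 61; now {76, 90, 92, 95, 96}
insert 58 → {58, 76, 90, 92, 95, 96}
process next event → 58; now {76, 90, 92, 95, 96}
insert 71 → {71, 76, 90, 92, 95, 96}
process next event → 71; now {76, 90, 92, 95, 96}
insert 77 → {76, 77, 90, 92, 95, 96}
process next event → 76; now {77, 90, 92, 95, 96}
process next event → 77; now {90, 92, 95, 96}
insert 87 → {87, 90, 92, 95, 96}
insert 85 → {85, 87, 90, 92, 95, 96}
insert 80 → {80, 85, 87, 90, 92, 95, 96}
insert 91 → {80, 85, 87, 90, 91, 92, 95, 96}
process next event → 80; now {85, 87, 90, 91, 92, 95, 96}
process next event → 85; now {87, 90, 91, 92, 95, 96}
insert 64 → {64, 87, 90, 91, 92, 95, 96}
insert 67 → {64, 67, 87, 90, 91, 92, 95, 96}
process next event → 64; now {67, 87, 90, 91, 92, 95, 96}
insert 68 → {67, 68, 87, 90, 91, 92, 95, 96}
process next event → 67; now {68, 87, 90, 91, 92, 95, 96}
process next event → 68; now {87, 90, 91, 92, 95, 96}
insert 62 → {62, 87, 90, 91, 92, 95, 96}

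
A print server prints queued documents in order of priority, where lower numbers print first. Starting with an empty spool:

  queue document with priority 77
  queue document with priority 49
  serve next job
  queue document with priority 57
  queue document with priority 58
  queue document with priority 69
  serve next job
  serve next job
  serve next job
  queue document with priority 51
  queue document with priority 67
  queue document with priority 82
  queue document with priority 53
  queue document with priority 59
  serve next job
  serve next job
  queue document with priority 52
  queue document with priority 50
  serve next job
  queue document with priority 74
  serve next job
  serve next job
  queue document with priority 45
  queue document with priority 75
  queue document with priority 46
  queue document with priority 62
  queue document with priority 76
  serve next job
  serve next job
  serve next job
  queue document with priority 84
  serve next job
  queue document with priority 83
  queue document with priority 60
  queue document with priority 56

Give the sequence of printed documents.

[49, 57, 58, 69, 51, 53, 50, 52, 59, 45, 46, 62, 67]

insert 77 → {77}
insert 49 → {49, 77}
serve next job → 49; now {77}
insert 57 → {57, 77}
insert 58 → {57, 58, 77}
insert 69 → {57, 58, 69, 77}
serve next job → 57; now {58, 69, 77}
serve next job → 58; now {69, 77}
serve next job → 69; now {77}
insert 51 → {51, 77}
insert 67 → {51, 67, 77}
insert 82 → {51, 67, 77, 82}
insert 53 → {51, 53, 67, 77, 82}
insert 59 → {51, 53, 59, 67, 77, 82}
serve next job → 51; now {53, 59, 67, 77, 82}
serve next job → 53; now {59, 67, 77, 82}
insert 52 → {52, 59, 67, 77, 82}
insert 50 → {50, 52, 59, 67, 77, 82}
serve next job → 50; now {52, 59, 67, 77, 82}
insert 74 → {52, 59, 67, 74, 77, 82}
serve next job → 52; now {59, 67, 74, 77, 82}
serve next job → 59; now {67, 74, 77, 82}
insert 45 → {45, 67, 74, 77, 82}
insert 75 → {45, 67, 74, 75, 77, 82}
insert 46 → {45, 46, 67, 74, 75, 77, 82}
insert 62 → {45, 46, 62, 67, 74, 75, 77, 82}
insert 76 → {45, 46, 62, 67, 74, 75, 76, 77, 82}
serve next job → 45; now {46, 62, 67, 74, 75, 76, 77, 82}
serve next job → 46; now {62, 67, 74, 75, 76, 77, 82}
serve next job → 62; now {67, 74, 75, 76, 77, 82}
insert 84 → {67, 74, 75, 76, 77, 82, 84}
serve next job → 67; now {74, 75, 76, 77, 82, 84}
insert 83 → {74, 75, 76, 77, 82, 83, 84}
insert 60 → {60, 74, 75, 76, 77, 82, 83, 84}
insert 56 → {56, 60, 74, 75, 76, 77, 82, 83, 84}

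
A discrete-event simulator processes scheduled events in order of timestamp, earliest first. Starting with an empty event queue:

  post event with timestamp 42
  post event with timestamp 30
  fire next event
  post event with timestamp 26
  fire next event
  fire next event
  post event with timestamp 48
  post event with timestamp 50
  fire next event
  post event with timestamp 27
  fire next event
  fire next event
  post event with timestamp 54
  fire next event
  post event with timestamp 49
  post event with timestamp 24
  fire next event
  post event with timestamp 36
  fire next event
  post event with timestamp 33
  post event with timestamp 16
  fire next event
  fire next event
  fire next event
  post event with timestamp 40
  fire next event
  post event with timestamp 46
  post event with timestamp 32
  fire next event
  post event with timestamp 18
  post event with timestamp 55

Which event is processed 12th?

49

insert 42 → {42}
insert 30 → {30, 42}
fire next event → 30; now {42}
insert 26 → {26, 42}
fire next event → 26; now {42}
fire next event → 42; now {}
insert 48 → {48}
insert 50 → {48, 50}
fire next event → 48; now {50}
insert 27 → {27, 50}
fire next event → 27; now {50}
fire next event → 50; now {}
insert 54 → {54}
fire next event → 54; now {}
insert 49 → {49}
insert 24 → {24, 49}
fire next event → 24; now {49}
insert 36 → {36, 49}
fire next event → 36; now {49}
insert 33 → {33, 49}
insert 16 → {16, 33, 49}
fire next event → 16; now {33, 49}
fire next event → 33; now {49}
fire next event → 49; now {}
insert 40 → {40}
fire next event → 40; now {}
insert 46 → {46}
insert 32 → {32, 46}
fire next event → 32; now {46}
insert 18 → {18, 46}
insert 55 → {18, 46, 55}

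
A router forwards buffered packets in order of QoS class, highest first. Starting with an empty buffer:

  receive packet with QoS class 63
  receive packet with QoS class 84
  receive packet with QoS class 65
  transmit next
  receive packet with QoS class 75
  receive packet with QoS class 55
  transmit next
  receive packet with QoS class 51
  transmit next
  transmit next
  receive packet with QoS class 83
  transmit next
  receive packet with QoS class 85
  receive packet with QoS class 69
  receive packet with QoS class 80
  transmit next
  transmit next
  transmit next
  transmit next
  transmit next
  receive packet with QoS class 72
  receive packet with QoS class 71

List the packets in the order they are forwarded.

insert 63 → {63}
insert 84 → {84, 63}
insert 65 → {84, 65, 63}
transmit next → 84; now {65, 63}
insert 75 → {75, 65, 63}
insert 55 → {75, 65, 63, 55}
transmit next → 75; now {65, 63, 55}
insert 51 → {65, 63, 55, 51}
transmit next → 65; now {63, 55, 51}
transmit next → 63; now {55, 51}
insert 83 → {83, 55, 51}
transmit next → 83; now {55, 51}
insert 85 → {85, 55, 51}
insert 69 → {85, 69, 55, 51}
insert 80 → {85, 80, 69, 55, 51}
transmit next → 85; now {80, 69, 55, 51}
transmit next → 80; now {69, 55, 51}
transmit next → 69; now {55, 51}
transmit next → 55; now {51}
transmit next → 51; now {}
insert 72 → {72}
insert 71 → {72, 71}

[84, 75, 65, 63, 83, 85, 80, 69, 55, 51]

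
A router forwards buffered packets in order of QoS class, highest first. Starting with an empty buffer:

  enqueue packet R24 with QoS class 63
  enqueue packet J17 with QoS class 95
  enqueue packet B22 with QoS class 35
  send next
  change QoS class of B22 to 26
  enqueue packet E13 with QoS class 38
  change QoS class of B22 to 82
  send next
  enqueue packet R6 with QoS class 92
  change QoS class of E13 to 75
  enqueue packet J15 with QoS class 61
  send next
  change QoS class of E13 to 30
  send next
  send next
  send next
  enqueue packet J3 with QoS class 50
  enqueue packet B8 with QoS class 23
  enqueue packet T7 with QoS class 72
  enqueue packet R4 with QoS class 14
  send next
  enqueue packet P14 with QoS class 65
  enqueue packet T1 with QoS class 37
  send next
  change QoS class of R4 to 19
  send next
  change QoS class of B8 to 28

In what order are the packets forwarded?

add R24 (QoS class 63) → {R24:63}
add J17 (QoS class 95) → {J17:95, R24:63}
add B22 (QoS class 35) → {J17:95, R24:63, B22:35}
send next → J17; now {R24:63, B22:35}
update B22 to QoS class 26 → {R24:63, B22:26}
add E13 (QoS class 38) → {R24:63, E13:38, B22:26}
update B22 to QoS class 82 → {B22:82, R24:63, E13:38}
send next → B22; now {R24:63, E13:38}
add R6 (QoS class 92) → {R6:92, R24:63, E13:38}
update E13 to QoS class 75 → {R6:92, E13:75, R24:63}
add J15 (QoS class 61) → {R6:92, E13:75, R24:63, J15:61}
send next → R6; now {E13:75, R24:63, J15:61}
update E13 to QoS class 30 → {R24:63, J15:61, E13:30}
send next → R24; now {J15:61, E13:30}
send next → J15; now {E13:30}
send next → E13; now {}
add J3 (QoS class 50) → {J3:50}
add B8 (QoS class 23) → {J3:50, B8:23}
add T7 (QoS class 72) → {T7:72, J3:50, B8:23}
add R4 (QoS class 14) → {T7:72, J3:50, B8:23, R4:14}
send next → T7; now {J3:50, B8:23, R4:14}
add P14 (QoS class 65) → {P14:65, J3:50, B8:23, R4:14}
add T1 (QoS class 37) → {P14:65, J3:50, T1:37, B8:23, R4:14}
send next → P14; now {J3:50, T1:37, B8:23, R4:14}
update R4 to QoS class 19 → {J3:50, T1:37, B8:23, R4:19}
send next → J3; now {T1:37, B8:23, R4:19}
update B8 to QoS class 28 → {T1:37, B8:28, R4:19}

J17, B22, R6, R24, J15, E13, T7, P14, J3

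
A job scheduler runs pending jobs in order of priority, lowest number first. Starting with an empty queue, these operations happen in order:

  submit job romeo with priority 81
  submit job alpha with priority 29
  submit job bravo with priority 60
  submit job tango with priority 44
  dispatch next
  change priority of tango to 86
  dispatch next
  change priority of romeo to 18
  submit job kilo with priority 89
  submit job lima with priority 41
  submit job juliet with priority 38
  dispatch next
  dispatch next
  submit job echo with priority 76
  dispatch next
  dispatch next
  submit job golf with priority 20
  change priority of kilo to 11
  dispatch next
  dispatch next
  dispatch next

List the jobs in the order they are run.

add romeo (priority 81) → {romeo:81}
add alpha (priority 29) → {alpha:29, romeo:81}
add bravo (priority 60) → {alpha:29, bravo:60, romeo:81}
add tango (priority 44) → {alpha:29, tango:44, bravo:60, romeo:81}
dispatch next → alpha; now {tango:44, bravo:60, romeo:81}
update tango to priority 86 → {bravo:60, romeo:81, tango:86}
dispatch next → bravo; now {romeo:81, tango:86}
update romeo to priority 18 → {romeo:18, tango:86}
add kilo (priority 89) → {romeo:18, tango:86, kilo:89}
add lima (priority 41) → {romeo:18, lima:41, tango:86, kilo:89}
add juliet (priority 38) → {romeo:18, juliet:38, lima:41, tango:86, kilo:89}
dispatch next → romeo; now {juliet:38, lima:41, tango:86, kilo:89}
dispatch next → juliet; now {lima:41, tango:86, kilo:89}
add echo (priority 76) → {lima:41, echo:76, tango:86, kilo:89}
dispatch next → lima; now {echo:76, tango:86, kilo:89}
dispatch next → echo; now {tango:86, kilo:89}
add golf (priority 20) → {golf:20, tango:86, kilo:89}
update kilo to priority 11 → {kilo:11, golf:20, tango:86}
dispatch next → kilo; now {golf:20, tango:86}
dispatch next → golf; now {tango:86}
dispatch next → tango; now {}

[alpha, bravo, romeo, juliet, lima, echo, kilo, golf, tango]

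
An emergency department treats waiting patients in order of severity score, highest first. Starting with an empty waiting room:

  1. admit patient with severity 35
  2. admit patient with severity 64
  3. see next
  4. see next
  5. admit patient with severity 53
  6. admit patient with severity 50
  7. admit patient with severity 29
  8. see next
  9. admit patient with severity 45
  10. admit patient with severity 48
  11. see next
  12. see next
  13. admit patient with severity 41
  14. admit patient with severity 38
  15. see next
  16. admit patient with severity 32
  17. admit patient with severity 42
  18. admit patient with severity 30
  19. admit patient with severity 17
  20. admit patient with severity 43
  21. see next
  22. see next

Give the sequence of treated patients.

64, 35, 53, 50, 48, 45, 43, 42

insert 35 → {35}
insert 64 → {64, 35}
see next → 64; now {35}
see next → 35; now {}
insert 53 → {53}
insert 50 → {53, 50}
insert 29 → {53, 50, 29}
see next → 53; now {50, 29}
insert 45 → {50, 45, 29}
insert 48 → {50, 48, 45, 29}
see next → 50; now {48, 45, 29}
see next → 48; now {45, 29}
insert 41 → {45, 41, 29}
insert 38 → {45, 41, 38, 29}
see next → 45; now {41, 38, 29}
insert 32 → {41, 38, 32, 29}
insert 42 → {42, 41, 38, 32, 29}
insert 30 → {42, 41, 38, 32, 30, 29}
insert 17 → {42, 41, 38, 32, 30, 29, 17}
insert 43 → {43, 42, 41, 38, 32, 30, 29, 17}
see next → 43; now {42, 41, 38, 32, 30, 29, 17}
see next → 42; now {41, 38, 32, 30, 29, 17}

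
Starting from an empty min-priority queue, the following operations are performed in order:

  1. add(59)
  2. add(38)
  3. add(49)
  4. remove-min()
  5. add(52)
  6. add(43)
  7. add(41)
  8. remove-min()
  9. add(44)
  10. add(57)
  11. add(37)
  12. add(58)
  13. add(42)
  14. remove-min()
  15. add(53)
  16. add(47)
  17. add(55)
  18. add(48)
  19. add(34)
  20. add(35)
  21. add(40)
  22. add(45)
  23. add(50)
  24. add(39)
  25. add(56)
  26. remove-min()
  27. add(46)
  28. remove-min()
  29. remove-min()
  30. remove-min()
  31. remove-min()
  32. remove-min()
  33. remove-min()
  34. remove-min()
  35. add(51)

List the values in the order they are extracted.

insert 59 → {59}
insert 38 → {38, 59}
insert 49 → {38, 49, 59}
remove-min → 38; now {49, 59}
insert 52 → {49, 52, 59}
insert 43 → {43, 49, 52, 59}
insert 41 → {41, 43, 49, 52, 59}
remove-min → 41; now {43, 49, 52, 59}
insert 44 → {43, 44, 49, 52, 59}
insert 57 → {43, 44, 49, 52, 57, 59}
insert 37 → {37, 43, 44, 49, 52, 57, 59}
insert 58 → {37, 43, 44, 49, 52, 57, 58, 59}
insert 42 → {37, 42, 43, 44, 49, 52, 57, 58, 59}
remove-min → 37; now {42, 43, 44, 49, 52, 57, 58, 59}
insert 53 → {42, 43, 44, 49, 52, 53, 57, 58, 59}
insert 47 → {42, 43, 44, 47, 49, 52, 53, 57, 58, 59}
insert 55 → {42, 43, 44, 47, 49, 52, 53, 55, 57, 58, 59}
insert 48 → {42, 43, 44, 47, 48, 49, 52, 53, 55, 57, 58, 59}
insert 34 → {34, 42, 43, 44, 47, 48, 49, 52, 53, 55, 57, 58, 59}
insert 35 → {34, 35, 42, 43, 44, 47, 48, 49, 52, 53, 55, 57, 58, 59}
insert 40 → {34, 35, 40, 42, 43, 44, 47, 48, 49, 52, 53, 55, 57, 58, 59}
insert 45 → {34, 35, 40, 42, 43, 44, 45, 47, 48, 49, 52, 53, 55, 57, 58, 59}
insert 50 → {34, 35, 40, 42, 43, 44, 45, 47, 48, 49, 50, 52, 53, 55, 57, 58, 59}
insert 39 → {34, 35, 39, 40, 42, 43, 44, 45, 47, 48, 49, 50, 52, 53, 55, 57, 58, 59}
insert 56 → {34, 35, 39, 40, 42, 43, 44, 45, 47, 48, 49, 50, 52, 53, 55, 56, 57, 58, 59}
remove-min → 34; now {35, 39, 40, 42, 43, 44, 45, 47, 48, 49, 50, 52, 53, 55, 56, 57, 58, 59}
insert 46 → {35, 39, 40, 42, 43, 44, 45, 46, 47, 48, 49, 50, 52, 53, 55, 56, 57, 58, 59}
remove-min → 35; now {39, 40, 42, 43, 44, 45, 46, 47, 48, 49, 50, 52, 53, 55, 56, 57, 58, 59}
remove-min → 39; now {40, 42, 43, 44, 45, 46, 47, 48, 49, 50, 52, 53, 55, 56, 57, 58, 59}
remove-min → 40; now {42, 43, 44, 45, 46, 47, 48, 49, 50, 52, 53, 55, 56, 57, 58, 59}
remove-min → 42; now {43, 44, 45, 46, 47, 48, 49, 50, 52, 53, 55, 56, 57, 58, 59}
remove-min → 43; now {44, 45, 46, 47, 48, 49, 50, 52, 53, 55, 56, 57, 58, 59}
remove-min → 44; now {45, 46, 47, 48, 49, 50, 52, 53, 55, 56, 57, 58, 59}
remove-min → 45; now {46, 47, 48, 49, 50, 52, 53, 55, 56, 57, 58, 59}
insert 51 → {46, 47, 48, 49, 50, 51, 52, 53, 55, 56, 57, 58, 59}

38 → 41 → 37 → 34 → 35 → 39 → 40 → 42 → 43 → 44 → 45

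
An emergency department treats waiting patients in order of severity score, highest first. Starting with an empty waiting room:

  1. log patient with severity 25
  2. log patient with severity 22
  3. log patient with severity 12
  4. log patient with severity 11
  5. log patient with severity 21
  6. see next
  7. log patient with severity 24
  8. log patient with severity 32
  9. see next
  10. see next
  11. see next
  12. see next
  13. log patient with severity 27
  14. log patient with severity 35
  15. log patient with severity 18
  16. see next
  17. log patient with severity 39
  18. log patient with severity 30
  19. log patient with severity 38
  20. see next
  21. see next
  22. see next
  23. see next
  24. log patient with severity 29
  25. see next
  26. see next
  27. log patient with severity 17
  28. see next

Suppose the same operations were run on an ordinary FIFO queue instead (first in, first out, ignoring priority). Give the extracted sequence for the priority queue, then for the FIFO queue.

insert 25 → {25}
insert 22 → {25, 22}
insert 12 → {25, 22, 12}
insert 11 → {25, 22, 12, 11}
insert 21 → {25, 22, 21, 12, 11}
see next → 25; now {22, 21, 12, 11}
insert 24 → {24, 22, 21, 12, 11}
insert 32 → {32, 24, 22, 21, 12, 11}
see next → 32; now {24, 22, 21, 12, 11}
see next → 24; now {22, 21, 12, 11}
see next → 22; now {21, 12, 11}
see next → 21; now {12, 11}
insert 27 → {27, 12, 11}
insert 35 → {35, 27, 12, 11}
insert 18 → {35, 27, 18, 12, 11}
see next → 35; now {27, 18, 12, 11}
insert 39 → {39, 27, 18, 12, 11}
insert 30 → {39, 30, 27, 18, 12, 11}
insert 38 → {39, 38, 30, 27, 18, 12, 11}
see next → 39; now {38, 30, 27, 18, 12, 11}
see next → 38; now {30, 27, 18, 12, 11}
see next → 30; now {27, 18, 12, 11}
see next → 27; now {18, 12, 11}
insert 29 → {29, 18, 12, 11}
see next → 29; now {18, 12, 11}
see next → 18; now {12, 11}
insert 17 → {17, 12, 11}
see next → 17; now {12, 11}

priority queue: 25 → 32 → 24 → 22 → 21 → 35 → 39 → 38 → 30 → 27 → 29 → 18 → 17; FIFO queue: 25 → 22 → 12 → 11 → 21 → 24 → 32 → 27 → 35 → 18 → 39 → 30 → 38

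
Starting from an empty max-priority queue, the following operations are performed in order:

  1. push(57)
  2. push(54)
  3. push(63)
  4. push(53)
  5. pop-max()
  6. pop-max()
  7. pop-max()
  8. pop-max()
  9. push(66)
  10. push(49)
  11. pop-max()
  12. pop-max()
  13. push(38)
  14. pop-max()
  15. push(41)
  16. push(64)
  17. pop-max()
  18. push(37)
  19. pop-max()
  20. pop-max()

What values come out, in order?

insert 57 → {57}
insert 54 → {57, 54}
insert 63 → {63, 57, 54}
insert 53 → {63, 57, 54, 53}
pop-max → 63; now {57, 54, 53}
pop-max → 57; now {54, 53}
pop-max → 54; now {53}
pop-max → 53; now {}
insert 66 → {66}
insert 49 → {66, 49}
pop-max → 66; now {49}
pop-max → 49; now {}
insert 38 → {38}
pop-max → 38; now {}
insert 41 → {41}
insert 64 → {64, 41}
pop-max → 64; now {41}
insert 37 → {41, 37}
pop-max → 41; now {37}
pop-max → 37; now {}

[63, 57, 54, 53, 66, 49, 38, 64, 41, 37]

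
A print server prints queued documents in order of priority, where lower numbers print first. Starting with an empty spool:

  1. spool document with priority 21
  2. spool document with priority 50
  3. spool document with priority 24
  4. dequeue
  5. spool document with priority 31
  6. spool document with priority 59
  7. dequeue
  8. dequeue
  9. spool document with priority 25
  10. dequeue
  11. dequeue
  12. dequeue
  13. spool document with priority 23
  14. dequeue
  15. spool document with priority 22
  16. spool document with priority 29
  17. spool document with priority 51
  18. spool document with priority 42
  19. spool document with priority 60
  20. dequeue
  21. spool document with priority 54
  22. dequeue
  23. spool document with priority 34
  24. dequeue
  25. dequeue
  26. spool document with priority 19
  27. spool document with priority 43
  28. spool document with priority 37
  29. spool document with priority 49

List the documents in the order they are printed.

[21, 24, 31, 25, 50, 59, 23, 22, 29, 34, 42]

insert 21 → {21}
insert 50 → {21, 50}
insert 24 → {21, 24, 50}
dequeue → 21; now {24, 50}
insert 31 → {24, 31, 50}
insert 59 → {24, 31, 50, 59}
dequeue → 24; now {31, 50, 59}
dequeue → 31; now {50, 59}
insert 25 → {25, 50, 59}
dequeue → 25; now {50, 59}
dequeue → 50; now {59}
dequeue → 59; now {}
insert 23 → {23}
dequeue → 23; now {}
insert 22 → {22}
insert 29 → {22, 29}
insert 51 → {22, 29, 51}
insert 42 → {22, 29, 42, 51}
insert 60 → {22, 29, 42, 51, 60}
dequeue → 22; now {29, 42, 51, 60}
insert 54 → {29, 42, 51, 54, 60}
dequeue → 29; now {42, 51, 54, 60}
insert 34 → {34, 42, 51, 54, 60}
dequeue → 34; now {42, 51, 54, 60}
dequeue → 42; now {51, 54, 60}
insert 19 → {19, 51, 54, 60}
insert 43 → {19, 43, 51, 54, 60}
insert 37 → {19, 37, 43, 51, 54, 60}
insert 49 → {19, 37, 43, 49, 51, 54, 60}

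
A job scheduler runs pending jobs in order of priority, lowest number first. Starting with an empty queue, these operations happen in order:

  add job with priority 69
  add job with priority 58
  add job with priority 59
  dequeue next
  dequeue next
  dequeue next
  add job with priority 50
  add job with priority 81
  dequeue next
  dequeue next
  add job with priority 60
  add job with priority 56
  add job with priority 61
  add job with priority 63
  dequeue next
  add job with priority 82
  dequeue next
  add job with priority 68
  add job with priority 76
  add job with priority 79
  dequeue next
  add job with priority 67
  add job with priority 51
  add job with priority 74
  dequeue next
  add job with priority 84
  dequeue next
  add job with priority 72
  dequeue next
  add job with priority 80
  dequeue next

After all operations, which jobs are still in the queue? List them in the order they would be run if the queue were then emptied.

insert 69 → {69}
insert 58 → {58, 69}
insert 59 → {58, 59, 69}
dequeue next → 58; now {59, 69}
dequeue next → 59; now {69}
dequeue next → 69; now {}
insert 50 → {50}
insert 81 → {50, 81}
dequeue next → 50; now {81}
dequeue next → 81; now {}
insert 60 → {60}
insert 56 → {56, 60}
insert 61 → {56, 60, 61}
insert 63 → {56, 60, 61, 63}
dequeue next → 56; now {60, 61, 63}
insert 82 → {60, 61, 63, 82}
dequeue next → 60; now {61, 63, 82}
insert 68 → {61, 63, 68, 82}
insert 76 → {61, 63, 68, 76, 82}
insert 79 → {61, 63, 68, 76, 79, 82}
dequeue next → 61; now {63, 68, 76, 79, 82}
insert 67 → {63, 67, 68, 76, 79, 82}
insert 51 → {51, 63, 67, 68, 76, 79, 82}
insert 74 → {51, 63, 67, 68, 74, 76, 79, 82}
dequeue next → 51; now {63, 67, 68, 74, 76, 79, 82}
insert 84 → {63, 67, 68, 74, 76, 79, 82, 84}
dequeue next → 63; now {67, 68, 74, 76, 79, 82, 84}
insert 72 → {67, 68, 72, 74, 76, 79, 82, 84}
dequeue next → 67; now {68, 72, 74, 76, 79, 82, 84}
insert 80 → {68, 72, 74, 76, 79, 80, 82, 84}
dequeue next → 68; now {72, 74, 76, 79, 80, 82, 84}

72, 74, 76, 79, 80, 82, 84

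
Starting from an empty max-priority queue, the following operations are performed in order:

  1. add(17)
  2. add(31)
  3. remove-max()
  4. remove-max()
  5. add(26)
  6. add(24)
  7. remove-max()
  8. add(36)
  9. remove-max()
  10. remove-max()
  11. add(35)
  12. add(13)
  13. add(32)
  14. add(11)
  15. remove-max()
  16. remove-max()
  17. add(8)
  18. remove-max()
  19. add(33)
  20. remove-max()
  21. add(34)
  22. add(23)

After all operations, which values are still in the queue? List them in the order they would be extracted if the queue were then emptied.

34, 23, 11, 8

insert 17 → {17}
insert 31 → {31, 17}
remove-max → 31; now {17}
remove-max → 17; now {}
insert 26 → {26}
insert 24 → {26, 24}
remove-max → 26; now {24}
insert 36 → {36, 24}
remove-max → 36; now {24}
remove-max → 24; now {}
insert 35 → {35}
insert 13 → {35, 13}
insert 32 → {35, 32, 13}
insert 11 → {35, 32, 13, 11}
remove-max → 35; now {32, 13, 11}
remove-max → 32; now {13, 11}
insert 8 → {13, 11, 8}
remove-max → 13; now {11, 8}
insert 33 → {33, 11, 8}
remove-max → 33; now {11, 8}
insert 34 → {34, 11, 8}
insert 23 → {34, 23, 11, 8}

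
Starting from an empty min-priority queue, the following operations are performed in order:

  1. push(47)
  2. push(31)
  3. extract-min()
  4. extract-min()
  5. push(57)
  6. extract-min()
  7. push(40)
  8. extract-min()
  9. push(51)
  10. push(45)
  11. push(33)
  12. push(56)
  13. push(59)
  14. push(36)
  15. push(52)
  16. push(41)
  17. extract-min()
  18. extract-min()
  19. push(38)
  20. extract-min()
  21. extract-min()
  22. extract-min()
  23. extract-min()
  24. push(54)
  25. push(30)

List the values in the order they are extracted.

31 → 47 → 57 → 40 → 33 → 36 → 38 → 41 → 45 → 51

insert 47 → {47}
insert 31 → {31, 47}
extract-min → 31; now {47}
extract-min → 47; now {}
insert 57 → {57}
extract-min → 57; now {}
insert 40 → {40}
extract-min → 40; now {}
insert 51 → {51}
insert 45 → {45, 51}
insert 33 → {33, 45, 51}
insert 56 → {33, 45, 51, 56}
insert 59 → {33, 45, 51, 56, 59}
insert 36 → {33, 36, 45, 51, 56, 59}
insert 52 → {33, 36, 45, 51, 52, 56, 59}
insert 41 → {33, 36, 41, 45, 51, 52, 56, 59}
extract-min → 33; now {36, 41, 45, 51, 52, 56, 59}
extract-min → 36; now {41, 45, 51, 52, 56, 59}
insert 38 → {38, 41, 45, 51, 52, 56, 59}
extract-min → 38; now {41, 45, 51, 52, 56, 59}
extract-min → 41; now {45, 51, 52, 56, 59}
extract-min → 45; now {51, 52, 56, 59}
extract-min → 51; now {52, 56, 59}
insert 54 → {52, 54, 56, 59}
insert 30 → {30, 52, 54, 56, 59}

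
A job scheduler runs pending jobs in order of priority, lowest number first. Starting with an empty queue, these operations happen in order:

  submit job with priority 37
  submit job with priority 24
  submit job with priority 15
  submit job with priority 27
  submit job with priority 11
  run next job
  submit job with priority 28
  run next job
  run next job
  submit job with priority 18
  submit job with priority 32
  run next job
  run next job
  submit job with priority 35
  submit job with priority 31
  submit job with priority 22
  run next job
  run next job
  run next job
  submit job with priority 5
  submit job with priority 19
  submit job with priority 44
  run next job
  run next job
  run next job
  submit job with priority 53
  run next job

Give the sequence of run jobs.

11 → 15 → 24 → 18 → 27 → 22 → 28 → 31 → 5 → 19 → 32 → 35

insert 37 → {37}
insert 24 → {24, 37}
insert 15 → {15, 24, 37}
insert 27 → {15, 24, 27, 37}
insert 11 → {11, 15, 24, 27, 37}
run next job → 11; now {15, 24, 27, 37}
insert 28 → {15, 24, 27, 28, 37}
run next job → 15; now {24, 27, 28, 37}
run next job → 24; now {27, 28, 37}
insert 18 → {18, 27, 28, 37}
insert 32 → {18, 27, 28, 32, 37}
run next job → 18; now {27, 28, 32, 37}
run next job → 27; now {28, 32, 37}
insert 35 → {28, 32, 35, 37}
insert 31 → {28, 31, 32, 35, 37}
insert 22 → {22, 28, 31, 32, 35, 37}
run next job → 22; now {28, 31, 32, 35, 37}
run next job → 28; now {31, 32, 35, 37}
run next job → 31; now {32, 35, 37}
insert 5 → {5, 32, 35, 37}
insert 19 → {5, 19, 32, 35, 37}
insert 44 → {5, 19, 32, 35, 37, 44}
run next job → 5; now {19, 32, 35, 37, 44}
run next job → 19; now {32, 35, 37, 44}
run next job → 32; now {35, 37, 44}
insert 53 → {35, 37, 44, 53}
run next job → 35; now {37, 44, 53}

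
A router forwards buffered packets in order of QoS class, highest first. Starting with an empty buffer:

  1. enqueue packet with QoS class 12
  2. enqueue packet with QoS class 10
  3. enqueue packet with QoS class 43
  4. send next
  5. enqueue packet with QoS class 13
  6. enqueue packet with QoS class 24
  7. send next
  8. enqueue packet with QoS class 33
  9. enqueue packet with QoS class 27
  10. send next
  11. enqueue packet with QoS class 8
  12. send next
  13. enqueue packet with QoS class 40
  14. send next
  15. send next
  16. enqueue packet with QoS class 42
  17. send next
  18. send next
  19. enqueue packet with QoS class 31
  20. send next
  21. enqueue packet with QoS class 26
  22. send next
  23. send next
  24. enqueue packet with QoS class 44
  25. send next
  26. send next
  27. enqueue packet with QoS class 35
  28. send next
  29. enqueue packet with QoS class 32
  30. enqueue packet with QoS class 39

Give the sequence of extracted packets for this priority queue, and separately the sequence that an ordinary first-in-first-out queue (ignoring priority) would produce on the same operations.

insert 12 → {12}
insert 10 → {12, 10}
insert 43 → {43, 12, 10}
send next → 43; now {12, 10}
insert 13 → {13, 12, 10}
insert 24 → {24, 13, 12, 10}
send next → 24; now {13, 12, 10}
insert 33 → {33, 13, 12, 10}
insert 27 → {33, 27, 13, 12, 10}
send next → 33; now {27, 13, 12, 10}
insert 8 → {27, 13, 12, 10, 8}
send next → 27; now {13, 12, 10, 8}
insert 40 → {40, 13, 12, 10, 8}
send next → 40; now {13, 12, 10, 8}
send next → 13; now {12, 10, 8}
insert 42 → {42, 12, 10, 8}
send next → 42; now {12, 10, 8}
send next → 12; now {10, 8}
insert 31 → {31, 10, 8}
send next → 31; now {10, 8}
insert 26 → {26, 10, 8}
send next → 26; now {10, 8}
send next → 10; now {8}
insert 44 → {44, 8}
send next → 44; now {8}
send next → 8; now {}
insert 35 → {35}
send next → 35; now {}
insert 32 → {32}
insert 39 → {39, 32}

priority queue: 43 → 24 → 33 → 27 → 40 → 13 → 42 → 12 → 31 → 26 → 10 → 44 → 8 → 35; FIFO queue: 12 → 10 → 43 → 13 → 24 → 33 → 27 → 8 → 40 → 42 → 31 → 26 → 44 → 35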